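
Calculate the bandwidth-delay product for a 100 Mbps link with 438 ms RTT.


BDP = bandwidth * RTT
= 100 Mbps * 438 ms
= 100 * 1e6 * 438 / 1000 bits
= 43800000 bits
= 5475000 bytes
= 5346.6797 KB
BDP = 43800000 bits (5475000 bytes)


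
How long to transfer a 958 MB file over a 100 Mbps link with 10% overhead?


Effective throughput = 100 * (1 - 10/100) = 90 Mbps
File size in Mb = 958 * 8 = 7664 Mb
Time = 7664 / 90
Time = 85.1556 seconds


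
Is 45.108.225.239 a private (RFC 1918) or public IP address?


RFC 1918 private ranges:
  10.0.0.0/8 (10.0.0.0 - 10.255.255.255)
  172.16.0.0/12 (172.16.0.0 - 172.31.255.255)
  192.168.0.0/16 (192.168.0.0 - 192.168.255.255)
Public (not in any RFC 1918 range)


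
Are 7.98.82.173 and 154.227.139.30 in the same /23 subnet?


Mask: 255.255.254.0
7.98.82.173 AND mask = 7.98.82.0
154.227.139.30 AND mask = 154.227.138.0
No, different subnets (7.98.82.0 vs 154.227.138.0)


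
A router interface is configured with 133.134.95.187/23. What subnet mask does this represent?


/23 means 23 network bits, 9 host bits
Binary: 11111111111111111111111000000000
Mask: 255.255.254.0


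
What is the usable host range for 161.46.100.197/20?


Network: 161.46.96.0
Broadcast: 161.46.111.255
First usable = network + 1
Last usable = broadcast - 1
Range: 161.46.96.1 to 161.46.111.254


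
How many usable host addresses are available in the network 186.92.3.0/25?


Host bits = 32 - 25 = 7
Total addresses = 2^7 = 128
Usable = total - 2 (network and broadcast)
Usable hosts: 126


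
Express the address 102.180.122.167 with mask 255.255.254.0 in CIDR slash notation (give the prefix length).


Binary: 11111111.11111111.11111110.00000000
Count leading 1s
Prefix: /23


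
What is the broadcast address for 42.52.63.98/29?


Network: 42.52.63.96/29
Host bits = 3
Set all host bits to 1:
Broadcast: 42.52.63.103


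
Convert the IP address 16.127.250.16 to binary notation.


16 = 00010000
127 = 01111111
250 = 11111010
16 = 00010000
Binary: 00010000.01111111.11111010.00010000


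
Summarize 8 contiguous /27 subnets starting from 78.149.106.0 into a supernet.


Original prefix: /27
Number of subnets: 8 = 2^3
New prefix = 27 - 3 = 24
Supernet: 78.149.106.0/24


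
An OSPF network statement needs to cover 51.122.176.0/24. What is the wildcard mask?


Subnet mask: 255.255.255.0
Wildcard = 255.255.255.255 - subnet mask
255 - 255 = 0
255 - 255 = 0
255 - 255 = 0
255 - 0 = 255
Wildcard: 0.0.0.255


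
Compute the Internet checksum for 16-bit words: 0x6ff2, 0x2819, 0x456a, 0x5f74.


Sum all words (with carry folding):
+ 0x6ff2 = 0x6ff2
+ 0x2819 = 0x980b
+ 0x456a = 0xdd75
+ 0x5f74 = 0x3cea
One's complement: ~0x3cea
Checksum = 0xc315


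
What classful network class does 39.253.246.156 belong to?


First octet: 39
Binary: 00100111
0xxxxxxx -> Class A (1-126)
Class A, default mask 255.0.0.0 (/8)


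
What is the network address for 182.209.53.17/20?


IP:   10110110.11010001.00110101.00010001
Mask: 11111111.11111111.11110000.00000000
AND operation:
Net:  10110110.11010001.00110000.00000000
Network: 182.209.48.0/20


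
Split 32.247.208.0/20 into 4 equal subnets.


New prefix = 20 + 2 = 22
Each subnet has 1024 addresses
  32.247.208.0/22
  32.247.212.0/22
  32.247.216.0/22
  32.247.220.0/22
Subnets: 32.247.208.0/22, 32.247.212.0/22, 32.247.216.0/22, 32.247.220.0/22


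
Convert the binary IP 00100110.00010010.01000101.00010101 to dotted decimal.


00100110 = 38
00010010 = 18
01000101 = 69
00010101 = 21
IP: 38.18.69.21


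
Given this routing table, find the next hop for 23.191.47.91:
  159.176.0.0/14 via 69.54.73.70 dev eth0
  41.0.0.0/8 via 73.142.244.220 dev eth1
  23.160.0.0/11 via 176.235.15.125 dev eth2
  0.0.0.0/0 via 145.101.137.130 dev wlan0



Longest prefix match for 23.191.47.91:
  /14 159.176.0.0: no
  /8 41.0.0.0: no
  /11 23.160.0.0: MATCH
  /0 0.0.0.0: MATCH
Selected: next-hop 176.235.15.125 via eth2 (matched /11)


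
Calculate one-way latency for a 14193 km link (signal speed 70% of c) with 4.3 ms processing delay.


Speed = 0.7 * 3e5 km/s = 210000 km/s
Propagation delay = 14193 / 210000 = 0.0676 s = 67.5857 ms
Processing delay = 4.3 ms
Total one-way latency = 71.8857 ms


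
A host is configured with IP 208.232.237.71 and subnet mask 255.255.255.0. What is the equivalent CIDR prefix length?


Binary: 11111111.11111111.11111111.00000000
Count leading 1s
Prefix: /24


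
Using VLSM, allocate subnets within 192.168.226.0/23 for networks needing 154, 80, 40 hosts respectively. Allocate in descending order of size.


154 hosts -> /24 (254 usable): 192.168.226.0/24
80 hosts -> /25 (126 usable): 192.168.227.0/25
40 hosts -> /26 (62 usable): 192.168.227.128/26
Allocation: 192.168.226.0/24 (154 hosts, 254 usable); 192.168.227.0/25 (80 hosts, 126 usable); 192.168.227.128/26 (40 hosts, 62 usable)


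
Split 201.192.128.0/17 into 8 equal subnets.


New prefix = 17 + 3 = 20
Each subnet has 4096 addresses
  201.192.128.0/20
  201.192.144.0/20
  201.192.160.0/20
  201.192.176.0/20
  201.192.192.0/20
  201.192.208.0/20
  201.192.224.0/20
  201.192.240.0/20
Subnets: 201.192.128.0/20, 201.192.144.0/20, 201.192.160.0/20, 201.192.176.0/20, 201.192.192.0/20, 201.192.208.0/20, 201.192.224.0/20, 201.192.240.0/20


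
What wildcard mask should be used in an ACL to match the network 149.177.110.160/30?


Subnet mask: 255.255.255.252
Wildcard = 255.255.255.255 - subnet mask
255 - 255 = 0
255 - 255 = 0
255 - 255 = 0
255 - 252 = 3
Wildcard: 0.0.0.3


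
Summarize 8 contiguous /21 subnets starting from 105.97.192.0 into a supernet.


Original prefix: /21
Number of subnets: 8 = 2^3
New prefix = 21 - 3 = 18
Supernet: 105.97.192.0/18


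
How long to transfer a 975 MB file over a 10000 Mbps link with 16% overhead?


Effective throughput = 10000 * (1 - 16/100) = 8400 Mbps
File size in Mb = 975 * 8 = 7800 Mb
Time = 7800 / 8400
Time = 0.9286 seconds


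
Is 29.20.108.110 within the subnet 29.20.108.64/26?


Subnet network: 29.20.108.64
Test IP AND mask: 29.20.108.64
Yes, 29.20.108.110 is in 29.20.108.64/26


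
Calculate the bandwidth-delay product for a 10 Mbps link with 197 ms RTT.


BDP = bandwidth * RTT
= 10 Mbps * 197 ms
= 10 * 1e6 * 197 / 1000 bits
= 1970000 bits
= 246250 bytes
= 240.4785 KB
BDP = 1970000 bits (246250 bytes)


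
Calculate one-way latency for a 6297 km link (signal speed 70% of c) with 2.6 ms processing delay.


Speed = 0.7 * 3e5 km/s = 210000 km/s
Propagation delay = 6297 / 210000 = 0.03 s = 29.9857 ms
Processing delay = 2.6 ms
Total one-way latency = 32.5857 ms


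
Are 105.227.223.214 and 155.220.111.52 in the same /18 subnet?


Mask: 255.255.192.0
105.227.223.214 AND mask = 105.227.192.0
155.220.111.52 AND mask = 155.220.64.0
No, different subnets (105.227.192.0 vs 155.220.64.0)


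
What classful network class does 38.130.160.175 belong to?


First octet: 38
Binary: 00100110
0xxxxxxx -> Class A (1-126)
Class A, default mask 255.0.0.0 (/8)


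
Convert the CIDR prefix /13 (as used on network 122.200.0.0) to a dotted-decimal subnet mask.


/13 means 13 network bits, 19 host bits
Binary: 11111111111110000000000000000000
Mask: 255.248.0.0


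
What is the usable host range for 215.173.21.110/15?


Network: 215.172.0.0
Broadcast: 215.173.255.255
First usable = network + 1
Last usable = broadcast - 1
Range: 215.172.0.1 to 215.173.255.254


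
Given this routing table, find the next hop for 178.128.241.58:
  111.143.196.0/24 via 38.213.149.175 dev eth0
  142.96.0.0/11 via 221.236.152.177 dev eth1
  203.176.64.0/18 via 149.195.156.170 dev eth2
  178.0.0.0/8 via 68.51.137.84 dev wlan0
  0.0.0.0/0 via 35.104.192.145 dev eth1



Longest prefix match for 178.128.241.58:
  /24 111.143.196.0: no
  /11 142.96.0.0: no
  /18 203.176.64.0: no
  /8 178.0.0.0: MATCH
  /0 0.0.0.0: MATCH
Selected: next-hop 68.51.137.84 via wlan0 (matched /8)


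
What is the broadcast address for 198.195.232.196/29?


Network: 198.195.232.192/29
Host bits = 3
Set all host bits to 1:
Broadcast: 198.195.232.199


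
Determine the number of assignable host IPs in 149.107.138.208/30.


Host bits = 32 - 30 = 2
Total addresses = 2^2 = 4
Usable = total - 2 (network and broadcast)
Usable hosts: 2


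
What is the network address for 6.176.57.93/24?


IP:   00000110.10110000.00111001.01011101
Mask: 11111111.11111111.11111111.00000000
AND operation:
Net:  00000110.10110000.00111001.00000000
Network: 6.176.57.0/24


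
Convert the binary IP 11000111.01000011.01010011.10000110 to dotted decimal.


11000111 = 199
01000011 = 67
01010011 = 83
10000110 = 134
IP: 199.67.83.134


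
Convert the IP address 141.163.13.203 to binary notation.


141 = 10001101
163 = 10100011
13 = 00001101
203 = 11001011
Binary: 10001101.10100011.00001101.11001011


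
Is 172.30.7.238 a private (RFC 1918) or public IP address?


RFC 1918 private ranges:
  10.0.0.0/8 (10.0.0.0 - 10.255.255.255)
  172.16.0.0/12 (172.16.0.0 - 172.31.255.255)
  192.168.0.0/16 (192.168.0.0 - 192.168.255.255)
Private (in 172.16.0.0/12)


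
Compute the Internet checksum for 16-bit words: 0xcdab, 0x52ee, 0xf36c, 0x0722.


Sum all words (with carry folding):
+ 0xcdab = 0xcdab
+ 0x52ee = 0x209a
+ 0xf36c = 0x1407
+ 0x0722 = 0x1b29
One's complement: ~0x1b29
Checksum = 0xe4d6


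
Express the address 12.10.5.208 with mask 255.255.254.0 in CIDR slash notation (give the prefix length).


Binary: 11111111.11111111.11111110.00000000
Count leading 1s
Prefix: /23


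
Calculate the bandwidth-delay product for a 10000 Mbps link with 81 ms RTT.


BDP = bandwidth * RTT
= 10000 Mbps * 81 ms
= 10000 * 1e6 * 81 / 1000 bits
= 810000000 bits
= 101250000 bytes
= 98876.9531 KB
BDP = 810000000 bits (101250000 bytes)


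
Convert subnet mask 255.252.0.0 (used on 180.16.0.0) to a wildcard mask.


Subnet mask: 255.252.0.0
Wildcard = 255.255.255.255 - subnet mask
255 - 255 = 0
255 - 252 = 3
255 - 0 = 255
255 - 0 = 255
Wildcard: 0.3.255.255


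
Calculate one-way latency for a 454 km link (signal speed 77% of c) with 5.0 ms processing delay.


Speed = 0.77 * 3e5 km/s = 231000 km/s
Propagation delay = 454 / 231000 = 0.002 s = 1.9654 ms
Processing delay = 5.0 ms
Total one-way latency = 6.9654 ms


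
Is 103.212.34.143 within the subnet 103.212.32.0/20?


Subnet network: 103.212.32.0
Test IP AND mask: 103.212.32.0
Yes, 103.212.34.143 is in 103.212.32.0/20


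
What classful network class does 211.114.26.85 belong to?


First octet: 211
Binary: 11010011
110xxxxx -> Class C (192-223)
Class C, default mask 255.255.255.0 (/24)


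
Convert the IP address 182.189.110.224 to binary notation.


182 = 10110110
189 = 10111101
110 = 01101110
224 = 11100000
Binary: 10110110.10111101.01101110.11100000


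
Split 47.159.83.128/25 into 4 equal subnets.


New prefix = 25 + 2 = 27
Each subnet has 32 addresses
  47.159.83.128/27
  47.159.83.160/27
  47.159.83.192/27
  47.159.83.224/27
Subnets: 47.159.83.128/27, 47.159.83.160/27, 47.159.83.192/27, 47.159.83.224/27


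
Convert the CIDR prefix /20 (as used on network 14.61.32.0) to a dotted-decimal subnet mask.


/20 means 20 network bits, 12 host bits
Binary: 11111111111111111111000000000000
Mask: 255.255.240.0


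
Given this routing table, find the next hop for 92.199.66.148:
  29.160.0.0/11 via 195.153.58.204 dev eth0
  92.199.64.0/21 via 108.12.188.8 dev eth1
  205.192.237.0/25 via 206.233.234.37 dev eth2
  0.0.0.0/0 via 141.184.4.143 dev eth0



Longest prefix match for 92.199.66.148:
  /11 29.160.0.0: no
  /21 92.199.64.0: MATCH
  /25 205.192.237.0: no
  /0 0.0.0.0: MATCH
Selected: next-hop 108.12.188.8 via eth1 (matched /21)


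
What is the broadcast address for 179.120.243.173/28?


Network: 179.120.243.160/28
Host bits = 4
Set all host bits to 1:
Broadcast: 179.120.243.175


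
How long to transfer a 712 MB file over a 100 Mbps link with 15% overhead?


Effective throughput = 100 * (1 - 15/100) = 85 Mbps
File size in Mb = 712 * 8 = 5696 Mb
Time = 5696 / 85
Time = 67.0118 seconds


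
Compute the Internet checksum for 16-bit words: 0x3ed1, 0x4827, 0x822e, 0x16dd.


Sum all words (with carry folding):
+ 0x3ed1 = 0x3ed1
+ 0x4827 = 0x86f8
+ 0x822e = 0x0927
+ 0x16dd = 0x2004
One's complement: ~0x2004
Checksum = 0xdffb


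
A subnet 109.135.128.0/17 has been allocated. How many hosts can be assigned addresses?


Host bits = 32 - 17 = 15
Total addresses = 2^15 = 32768
Usable = total - 2 (network and broadcast)
Usable hosts: 32766


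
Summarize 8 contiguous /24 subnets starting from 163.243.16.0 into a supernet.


Original prefix: /24
Number of subnets: 8 = 2^3
New prefix = 24 - 3 = 21
Supernet: 163.243.16.0/21


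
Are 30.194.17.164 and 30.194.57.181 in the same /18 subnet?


Mask: 255.255.192.0
30.194.17.164 AND mask = 30.194.0.0
30.194.57.181 AND mask = 30.194.0.0
Yes, same subnet (30.194.0.0)


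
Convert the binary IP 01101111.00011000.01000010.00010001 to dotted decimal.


01101111 = 111
00011000 = 24
01000010 = 66
00010001 = 17
IP: 111.24.66.17


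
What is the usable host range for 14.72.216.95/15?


Network: 14.72.0.0
Broadcast: 14.73.255.255
First usable = network + 1
Last usable = broadcast - 1
Range: 14.72.0.1 to 14.73.255.254


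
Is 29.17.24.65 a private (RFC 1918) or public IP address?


RFC 1918 private ranges:
  10.0.0.0/8 (10.0.0.0 - 10.255.255.255)
  172.16.0.0/12 (172.16.0.0 - 172.31.255.255)
  192.168.0.0/16 (192.168.0.0 - 192.168.255.255)
Public (not in any RFC 1918 range)


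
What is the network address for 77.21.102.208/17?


IP:   01001101.00010101.01100110.11010000
Mask: 11111111.11111111.10000000.00000000
AND operation:
Net:  01001101.00010101.00000000.00000000
Network: 77.21.0.0/17


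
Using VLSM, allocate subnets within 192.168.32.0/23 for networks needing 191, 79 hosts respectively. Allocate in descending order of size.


191 hosts -> /24 (254 usable): 192.168.32.0/24
79 hosts -> /25 (126 usable): 192.168.33.0/25
Allocation: 192.168.32.0/24 (191 hosts, 254 usable); 192.168.33.0/25 (79 hosts, 126 usable)


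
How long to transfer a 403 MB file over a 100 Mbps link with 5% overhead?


Effective throughput = 100 * (1 - 5/100) = 95 Mbps
File size in Mb = 403 * 8 = 3224 Mb
Time = 3224 / 95
Time = 33.9368 seconds


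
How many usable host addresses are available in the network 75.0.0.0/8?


Host bits = 32 - 8 = 24
Total addresses = 2^24 = 16777216
Usable = total - 2 (network and broadcast)
Usable hosts: 16777214


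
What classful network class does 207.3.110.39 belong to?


First octet: 207
Binary: 11001111
110xxxxx -> Class C (192-223)
Class C, default mask 255.255.255.0 (/24)


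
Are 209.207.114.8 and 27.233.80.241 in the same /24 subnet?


Mask: 255.255.255.0
209.207.114.8 AND mask = 209.207.114.0
27.233.80.241 AND mask = 27.233.80.0
No, different subnets (209.207.114.0 vs 27.233.80.0)


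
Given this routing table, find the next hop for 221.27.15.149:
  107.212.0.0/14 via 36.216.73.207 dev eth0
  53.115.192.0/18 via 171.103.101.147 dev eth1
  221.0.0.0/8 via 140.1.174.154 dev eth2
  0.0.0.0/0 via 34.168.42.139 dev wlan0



Longest prefix match for 221.27.15.149:
  /14 107.212.0.0: no
  /18 53.115.192.0: no
  /8 221.0.0.0: MATCH
  /0 0.0.0.0: MATCH
Selected: next-hop 140.1.174.154 via eth2 (matched /8)


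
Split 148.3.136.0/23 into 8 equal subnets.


New prefix = 23 + 3 = 26
Each subnet has 64 addresses
  148.3.136.0/26
  148.3.136.64/26
  148.3.136.128/26
  148.3.136.192/26
  148.3.137.0/26
  148.3.137.64/26
  148.3.137.128/26
  148.3.137.192/26
Subnets: 148.3.136.0/26, 148.3.136.64/26, 148.3.136.128/26, 148.3.136.192/26, 148.3.137.0/26, 148.3.137.64/26, 148.3.137.128/26, 148.3.137.192/26


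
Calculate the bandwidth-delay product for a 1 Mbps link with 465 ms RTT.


BDP = bandwidth * RTT
= 1 Mbps * 465 ms
= 1 * 1e6 * 465 / 1000 bits
= 465000 bits
= 58125 bytes
= 56.7627 KB
BDP = 465000 bits (58125 bytes)


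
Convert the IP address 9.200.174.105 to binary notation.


9 = 00001001
200 = 11001000
174 = 10101110
105 = 01101001
Binary: 00001001.11001000.10101110.01101001


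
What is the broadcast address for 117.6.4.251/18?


Network: 117.6.0.0/18
Host bits = 14
Set all host bits to 1:
Broadcast: 117.6.63.255


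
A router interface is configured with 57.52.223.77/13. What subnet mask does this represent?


/13 means 13 network bits, 19 host bits
Binary: 11111111111110000000000000000000
Mask: 255.248.0.0


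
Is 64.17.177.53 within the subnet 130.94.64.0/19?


Subnet network: 130.94.64.0
Test IP AND mask: 64.17.160.0
No, 64.17.177.53 is not in 130.94.64.0/19


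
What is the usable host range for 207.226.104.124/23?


Network: 207.226.104.0
Broadcast: 207.226.105.255
First usable = network + 1
Last usable = broadcast - 1
Range: 207.226.104.1 to 207.226.105.254


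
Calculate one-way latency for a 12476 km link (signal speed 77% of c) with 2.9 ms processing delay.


Speed = 0.77 * 3e5 km/s = 231000 km/s
Propagation delay = 12476 / 231000 = 0.054 s = 54.0087 ms
Processing delay = 2.9 ms
Total one-way latency = 56.9087 ms


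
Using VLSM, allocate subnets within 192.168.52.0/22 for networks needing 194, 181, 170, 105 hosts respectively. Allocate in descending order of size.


194 hosts -> /24 (254 usable): 192.168.52.0/24
181 hosts -> /24 (254 usable): 192.168.53.0/24
170 hosts -> /24 (254 usable): 192.168.54.0/24
105 hosts -> /25 (126 usable): 192.168.55.0/25
Allocation: 192.168.52.0/24 (194 hosts, 254 usable); 192.168.53.0/24 (181 hosts, 254 usable); 192.168.54.0/24 (170 hosts, 254 usable); 192.168.55.0/25 (105 hosts, 126 usable)


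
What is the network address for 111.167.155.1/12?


IP:   01101111.10100111.10011011.00000001
Mask: 11111111.11110000.00000000.00000000
AND operation:
Net:  01101111.10100000.00000000.00000000
Network: 111.160.0.0/12


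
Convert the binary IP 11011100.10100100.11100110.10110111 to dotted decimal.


11011100 = 220
10100100 = 164
11100110 = 230
10110111 = 183
IP: 220.164.230.183


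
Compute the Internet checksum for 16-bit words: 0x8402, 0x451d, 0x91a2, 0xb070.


Sum all words (with carry folding):
+ 0x8402 = 0x8402
+ 0x451d = 0xc91f
+ 0x91a2 = 0x5ac2
+ 0xb070 = 0x0b33
One's complement: ~0x0b33
Checksum = 0xf4cc


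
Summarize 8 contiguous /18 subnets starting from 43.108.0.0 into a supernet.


Original prefix: /18
Number of subnets: 8 = 2^3
New prefix = 18 - 3 = 15
Supernet: 43.108.0.0/15


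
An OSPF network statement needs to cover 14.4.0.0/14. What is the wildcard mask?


Subnet mask: 255.252.0.0
Wildcard = 255.255.255.255 - subnet mask
255 - 255 = 0
255 - 252 = 3
255 - 0 = 255
255 - 0 = 255
Wildcard: 0.3.255.255


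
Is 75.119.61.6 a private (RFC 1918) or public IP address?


RFC 1918 private ranges:
  10.0.0.0/8 (10.0.0.0 - 10.255.255.255)
  172.16.0.0/12 (172.16.0.0 - 172.31.255.255)
  192.168.0.0/16 (192.168.0.0 - 192.168.255.255)
Public (not in any RFC 1918 range)


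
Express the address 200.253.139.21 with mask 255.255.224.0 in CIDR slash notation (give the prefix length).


Binary: 11111111.11111111.11100000.00000000
Count leading 1s
Prefix: /19


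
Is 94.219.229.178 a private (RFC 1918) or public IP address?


RFC 1918 private ranges:
  10.0.0.0/8 (10.0.0.0 - 10.255.255.255)
  172.16.0.0/12 (172.16.0.0 - 172.31.255.255)
  192.168.0.0/16 (192.168.0.0 - 192.168.255.255)
Public (not in any RFC 1918 range)


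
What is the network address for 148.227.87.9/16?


IP:   10010100.11100011.01010111.00001001
Mask: 11111111.11111111.00000000.00000000
AND operation:
Net:  10010100.11100011.00000000.00000000
Network: 148.227.0.0/16


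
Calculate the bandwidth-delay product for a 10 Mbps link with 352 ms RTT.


BDP = bandwidth * RTT
= 10 Mbps * 352 ms
= 10 * 1e6 * 352 / 1000 bits
= 3520000 bits
= 440000 bytes
= 429.6875 KB
BDP = 3520000 bits (440000 bytes)


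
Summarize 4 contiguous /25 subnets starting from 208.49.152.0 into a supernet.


Original prefix: /25
Number of subnets: 4 = 2^2
New prefix = 25 - 2 = 23
Supernet: 208.49.152.0/23


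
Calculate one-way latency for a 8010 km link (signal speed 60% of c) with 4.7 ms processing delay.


Speed = 0.6 * 3e5 km/s = 180000 km/s
Propagation delay = 8010 / 180000 = 0.0445 s = 44.5 ms
Processing delay = 4.7 ms
Total one-way latency = 49.2 ms


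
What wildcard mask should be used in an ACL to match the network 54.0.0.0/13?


Subnet mask: 255.248.0.0
Wildcard = 255.255.255.255 - subnet mask
255 - 255 = 0
255 - 248 = 7
255 - 0 = 255
255 - 0 = 255
Wildcard: 0.7.255.255


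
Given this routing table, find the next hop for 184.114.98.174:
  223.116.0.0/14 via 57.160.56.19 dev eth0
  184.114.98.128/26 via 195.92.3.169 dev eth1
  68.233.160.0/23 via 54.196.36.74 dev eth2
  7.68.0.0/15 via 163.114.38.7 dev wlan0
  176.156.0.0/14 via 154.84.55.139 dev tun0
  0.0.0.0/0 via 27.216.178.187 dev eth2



Longest prefix match for 184.114.98.174:
  /14 223.116.0.0: no
  /26 184.114.98.128: MATCH
  /23 68.233.160.0: no
  /15 7.68.0.0: no
  /14 176.156.0.0: no
  /0 0.0.0.0: MATCH
Selected: next-hop 195.92.3.169 via eth1 (matched /26)


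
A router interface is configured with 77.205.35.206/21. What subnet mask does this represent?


/21 means 21 network bits, 11 host bits
Binary: 11111111111111111111100000000000
Mask: 255.255.248.0


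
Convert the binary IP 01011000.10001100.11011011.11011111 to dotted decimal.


01011000 = 88
10001100 = 140
11011011 = 219
11011111 = 223
IP: 88.140.219.223


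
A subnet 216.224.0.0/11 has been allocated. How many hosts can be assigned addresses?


Host bits = 32 - 11 = 21
Total addresses = 2^21 = 2097152
Usable = total - 2 (network and broadcast)
Usable hosts: 2097150


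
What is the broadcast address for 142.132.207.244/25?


Network: 142.132.207.128/25
Host bits = 7
Set all host bits to 1:
Broadcast: 142.132.207.255


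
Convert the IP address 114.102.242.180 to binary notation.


114 = 01110010
102 = 01100110
242 = 11110010
180 = 10110100
Binary: 01110010.01100110.11110010.10110100


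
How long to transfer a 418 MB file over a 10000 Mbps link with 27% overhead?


Effective throughput = 10000 * (1 - 27/100) = 7300 Mbps
File size in Mb = 418 * 8 = 3344 Mb
Time = 3344 / 7300
Time = 0.4581 seconds


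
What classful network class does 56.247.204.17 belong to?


First octet: 56
Binary: 00111000
0xxxxxxx -> Class A (1-126)
Class A, default mask 255.0.0.0 (/8)


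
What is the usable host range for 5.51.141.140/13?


Network: 5.48.0.0
Broadcast: 5.55.255.255
First usable = network + 1
Last usable = broadcast - 1
Range: 5.48.0.1 to 5.55.255.254


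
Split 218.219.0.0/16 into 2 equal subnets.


New prefix = 16 + 1 = 17
Each subnet has 32768 addresses
  218.219.0.0/17
  218.219.128.0/17
Subnets: 218.219.0.0/17, 218.219.128.0/17


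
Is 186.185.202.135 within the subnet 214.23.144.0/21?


Subnet network: 214.23.144.0
Test IP AND mask: 186.185.200.0
No, 186.185.202.135 is not in 214.23.144.0/21


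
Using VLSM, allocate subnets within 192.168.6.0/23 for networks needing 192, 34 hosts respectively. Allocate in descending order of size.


192 hosts -> /24 (254 usable): 192.168.6.0/24
34 hosts -> /26 (62 usable): 192.168.7.0/26
Allocation: 192.168.6.0/24 (192 hosts, 254 usable); 192.168.7.0/26 (34 hosts, 62 usable)


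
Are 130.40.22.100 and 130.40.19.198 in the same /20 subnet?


Mask: 255.255.240.0
130.40.22.100 AND mask = 130.40.16.0
130.40.19.198 AND mask = 130.40.16.0
Yes, same subnet (130.40.16.0)


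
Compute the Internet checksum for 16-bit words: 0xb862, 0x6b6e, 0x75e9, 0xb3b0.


Sum all words (with carry folding):
+ 0xb862 = 0xb862
+ 0x6b6e = 0x23d1
+ 0x75e9 = 0x99ba
+ 0xb3b0 = 0x4d6b
One's complement: ~0x4d6b
Checksum = 0xb294


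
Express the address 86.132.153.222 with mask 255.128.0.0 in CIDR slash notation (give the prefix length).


Binary: 11111111.10000000.00000000.00000000
Count leading 1s
Prefix: /9


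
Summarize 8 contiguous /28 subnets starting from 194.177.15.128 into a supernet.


Original prefix: /28
Number of subnets: 8 = 2^3
New prefix = 28 - 3 = 25
Supernet: 194.177.15.128/25


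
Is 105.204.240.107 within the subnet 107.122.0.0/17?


Subnet network: 107.122.0.0
Test IP AND mask: 105.204.128.0
No, 105.204.240.107 is not in 107.122.0.0/17


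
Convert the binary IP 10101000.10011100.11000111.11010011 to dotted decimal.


10101000 = 168
10011100 = 156
11000111 = 199
11010011 = 211
IP: 168.156.199.211


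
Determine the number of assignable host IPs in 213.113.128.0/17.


Host bits = 32 - 17 = 15
Total addresses = 2^15 = 32768
Usable = total - 2 (network and broadcast)
Usable hosts: 32766


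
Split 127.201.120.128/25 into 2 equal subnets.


New prefix = 25 + 1 = 26
Each subnet has 64 addresses
  127.201.120.128/26
  127.201.120.192/26
Subnets: 127.201.120.128/26, 127.201.120.192/26


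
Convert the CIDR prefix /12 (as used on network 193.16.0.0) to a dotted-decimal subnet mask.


/12 means 12 network bits, 20 host bits
Binary: 11111111111100000000000000000000
Mask: 255.240.0.0


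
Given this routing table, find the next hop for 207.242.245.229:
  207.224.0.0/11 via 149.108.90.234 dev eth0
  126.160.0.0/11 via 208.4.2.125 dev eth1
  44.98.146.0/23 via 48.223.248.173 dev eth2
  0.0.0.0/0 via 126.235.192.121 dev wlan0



Longest prefix match for 207.242.245.229:
  /11 207.224.0.0: MATCH
  /11 126.160.0.0: no
  /23 44.98.146.0: no
  /0 0.0.0.0: MATCH
Selected: next-hop 149.108.90.234 via eth0 (matched /11)


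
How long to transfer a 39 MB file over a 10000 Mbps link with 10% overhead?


Effective throughput = 10000 * (1 - 10/100) = 9000 Mbps
File size in Mb = 39 * 8 = 312 Mb
Time = 312 / 9000
Time = 0.0347 seconds


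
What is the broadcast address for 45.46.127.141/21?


Network: 45.46.120.0/21
Host bits = 11
Set all host bits to 1:
Broadcast: 45.46.127.255


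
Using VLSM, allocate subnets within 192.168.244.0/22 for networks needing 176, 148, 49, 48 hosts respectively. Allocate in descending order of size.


176 hosts -> /24 (254 usable): 192.168.244.0/24
148 hosts -> /24 (254 usable): 192.168.245.0/24
49 hosts -> /26 (62 usable): 192.168.246.0/26
48 hosts -> /26 (62 usable): 192.168.246.64/26
Allocation: 192.168.244.0/24 (176 hosts, 254 usable); 192.168.245.0/24 (148 hosts, 254 usable); 192.168.246.0/26 (49 hosts, 62 usable); 192.168.246.64/26 (48 hosts, 62 usable)


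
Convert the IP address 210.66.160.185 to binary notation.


210 = 11010010
66 = 01000010
160 = 10100000
185 = 10111001
Binary: 11010010.01000010.10100000.10111001


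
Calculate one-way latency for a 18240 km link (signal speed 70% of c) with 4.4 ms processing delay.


Speed = 0.7 * 3e5 km/s = 210000 km/s
Propagation delay = 18240 / 210000 = 0.0869 s = 86.8571 ms
Processing delay = 4.4 ms
Total one-way latency = 91.2571 ms


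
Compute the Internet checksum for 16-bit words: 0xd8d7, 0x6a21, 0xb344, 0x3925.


Sum all words (with carry folding):
+ 0xd8d7 = 0xd8d7
+ 0x6a21 = 0x42f9
+ 0xb344 = 0xf63d
+ 0x3925 = 0x2f63
One's complement: ~0x2f63
Checksum = 0xd09c


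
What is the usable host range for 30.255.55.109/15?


Network: 30.254.0.0
Broadcast: 30.255.255.255
First usable = network + 1
Last usable = broadcast - 1
Range: 30.254.0.1 to 30.255.255.254


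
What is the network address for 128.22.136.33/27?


IP:   10000000.00010110.10001000.00100001
Mask: 11111111.11111111.11111111.11100000
AND operation:
Net:  10000000.00010110.10001000.00100000
Network: 128.22.136.32/27


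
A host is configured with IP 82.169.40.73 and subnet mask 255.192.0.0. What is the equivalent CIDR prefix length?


Binary: 11111111.11000000.00000000.00000000
Count leading 1s
Prefix: /10


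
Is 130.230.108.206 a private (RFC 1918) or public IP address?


RFC 1918 private ranges:
  10.0.0.0/8 (10.0.0.0 - 10.255.255.255)
  172.16.0.0/12 (172.16.0.0 - 172.31.255.255)
  192.168.0.0/16 (192.168.0.0 - 192.168.255.255)
Public (not in any RFC 1918 range)


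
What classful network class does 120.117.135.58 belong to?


First octet: 120
Binary: 01111000
0xxxxxxx -> Class A (1-126)
Class A, default mask 255.0.0.0 (/8)


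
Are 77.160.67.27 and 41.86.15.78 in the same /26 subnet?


Mask: 255.255.255.192
77.160.67.27 AND mask = 77.160.67.0
41.86.15.78 AND mask = 41.86.15.64
No, different subnets (77.160.67.0 vs 41.86.15.64)


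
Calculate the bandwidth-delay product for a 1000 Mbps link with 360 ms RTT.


BDP = bandwidth * RTT
= 1000 Mbps * 360 ms
= 1000 * 1e6 * 360 / 1000 bits
= 360000000 bits
= 45000000 bytes
= 43945.3125 KB
BDP = 360000000 bits (45000000 bytes)


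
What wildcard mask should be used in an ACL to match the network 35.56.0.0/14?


Subnet mask: 255.252.0.0
Wildcard = 255.255.255.255 - subnet mask
255 - 255 = 0
255 - 252 = 3
255 - 0 = 255
255 - 0 = 255
Wildcard: 0.3.255.255


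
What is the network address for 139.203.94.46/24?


IP:   10001011.11001011.01011110.00101110
Mask: 11111111.11111111.11111111.00000000
AND operation:
Net:  10001011.11001011.01011110.00000000
Network: 139.203.94.0/24


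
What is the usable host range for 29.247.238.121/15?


Network: 29.246.0.0
Broadcast: 29.247.255.255
First usable = network + 1
Last usable = broadcast - 1
Range: 29.246.0.1 to 29.247.255.254


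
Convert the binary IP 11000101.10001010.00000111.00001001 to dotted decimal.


11000101 = 197
10001010 = 138
00000111 = 7
00001001 = 9
IP: 197.138.7.9


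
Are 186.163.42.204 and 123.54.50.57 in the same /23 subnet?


Mask: 255.255.254.0
186.163.42.204 AND mask = 186.163.42.0
123.54.50.57 AND mask = 123.54.50.0
No, different subnets (186.163.42.0 vs 123.54.50.0)


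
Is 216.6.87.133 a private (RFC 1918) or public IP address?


RFC 1918 private ranges:
  10.0.0.0/8 (10.0.0.0 - 10.255.255.255)
  172.16.0.0/12 (172.16.0.0 - 172.31.255.255)
  192.168.0.0/16 (192.168.0.0 - 192.168.255.255)
Public (not in any RFC 1918 range)


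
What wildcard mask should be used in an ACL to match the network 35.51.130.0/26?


Subnet mask: 255.255.255.192
Wildcard = 255.255.255.255 - subnet mask
255 - 255 = 0
255 - 255 = 0
255 - 255 = 0
255 - 192 = 63
Wildcard: 0.0.0.63


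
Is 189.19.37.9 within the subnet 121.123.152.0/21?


Subnet network: 121.123.152.0
Test IP AND mask: 189.19.32.0
No, 189.19.37.9 is not in 121.123.152.0/21


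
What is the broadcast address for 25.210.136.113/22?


Network: 25.210.136.0/22
Host bits = 10
Set all host bits to 1:
Broadcast: 25.210.139.255


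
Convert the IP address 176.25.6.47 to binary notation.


176 = 10110000
25 = 00011001
6 = 00000110
47 = 00101111
Binary: 10110000.00011001.00000110.00101111


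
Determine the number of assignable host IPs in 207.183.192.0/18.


Host bits = 32 - 18 = 14
Total addresses = 2^14 = 16384
Usable = total - 2 (network and broadcast)
Usable hosts: 16382


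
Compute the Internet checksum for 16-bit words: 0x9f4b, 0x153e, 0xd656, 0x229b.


Sum all words (with carry folding):
+ 0x9f4b = 0x9f4b
+ 0x153e = 0xb489
+ 0xd656 = 0x8ae0
+ 0x229b = 0xad7b
One's complement: ~0xad7b
Checksum = 0x5284


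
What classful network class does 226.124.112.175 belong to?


First octet: 226
Binary: 11100010
1110xxxx -> Class D (224-239)
Class D (multicast), default mask N/A


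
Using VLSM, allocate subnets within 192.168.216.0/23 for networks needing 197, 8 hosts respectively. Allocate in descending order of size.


197 hosts -> /24 (254 usable): 192.168.216.0/24
8 hosts -> /28 (14 usable): 192.168.217.0/28
Allocation: 192.168.216.0/24 (197 hosts, 254 usable); 192.168.217.0/28 (8 hosts, 14 usable)


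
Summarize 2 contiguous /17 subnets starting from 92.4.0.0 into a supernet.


Original prefix: /17
Number of subnets: 2 = 2^1
New prefix = 17 - 1 = 16
Supernet: 92.4.0.0/16


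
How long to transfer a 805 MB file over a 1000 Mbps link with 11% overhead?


Effective throughput = 1000 * (1 - 11/100) = 890 Mbps
File size in Mb = 805 * 8 = 6440 Mb
Time = 6440 / 890
Time = 7.236 seconds


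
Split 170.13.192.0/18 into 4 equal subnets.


New prefix = 18 + 2 = 20
Each subnet has 4096 addresses
  170.13.192.0/20
  170.13.208.0/20
  170.13.224.0/20
  170.13.240.0/20
Subnets: 170.13.192.0/20, 170.13.208.0/20, 170.13.224.0/20, 170.13.240.0/20


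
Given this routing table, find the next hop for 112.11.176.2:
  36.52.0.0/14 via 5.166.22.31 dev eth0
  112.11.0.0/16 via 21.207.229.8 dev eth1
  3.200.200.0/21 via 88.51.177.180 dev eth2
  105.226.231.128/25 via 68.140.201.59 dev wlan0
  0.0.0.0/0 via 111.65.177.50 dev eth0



Longest prefix match for 112.11.176.2:
  /14 36.52.0.0: no
  /16 112.11.0.0: MATCH
  /21 3.200.200.0: no
  /25 105.226.231.128: no
  /0 0.0.0.0: MATCH
Selected: next-hop 21.207.229.8 via eth1 (matched /16)


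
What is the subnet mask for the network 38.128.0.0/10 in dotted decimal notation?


/10 means 10 network bits, 22 host bits
Binary: 11111111110000000000000000000000
Mask: 255.192.0.0


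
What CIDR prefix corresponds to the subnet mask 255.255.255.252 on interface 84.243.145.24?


Binary: 11111111.11111111.11111111.11111100
Count leading 1s
Prefix: /30


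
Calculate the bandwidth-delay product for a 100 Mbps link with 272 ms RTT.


BDP = bandwidth * RTT
= 100 Mbps * 272 ms
= 100 * 1e6 * 272 / 1000 bits
= 27200000 bits
= 3400000 bytes
= 3320.3125 KB
BDP = 27200000 bits (3400000 bytes)


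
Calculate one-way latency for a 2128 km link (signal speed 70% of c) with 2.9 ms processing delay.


Speed = 0.7 * 3e5 km/s = 210000 km/s
Propagation delay = 2128 / 210000 = 0.0101 s = 10.1333 ms
Processing delay = 2.9 ms
Total one-way latency = 13.0333 ms


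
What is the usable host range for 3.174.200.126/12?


Network: 3.160.0.0
Broadcast: 3.175.255.255
First usable = network + 1
Last usable = broadcast - 1
Range: 3.160.0.1 to 3.175.255.254


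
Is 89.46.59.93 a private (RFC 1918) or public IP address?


RFC 1918 private ranges:
  10.0.0.0/8 (10.0.0.0 - 10.255.255.255)
  172.16.0.0/12 (172.16.0.0 - 172.31.255.255)
  192.168.0.0/16 (192.168.0.0 - 192.168.255.255)
Public (not in any RFC 1918 range)


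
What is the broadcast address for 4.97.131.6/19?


Network: 4.97.128.0/19
Host bits = 13
Set all host bits to 1:
Broadcast: 4.97.159.255


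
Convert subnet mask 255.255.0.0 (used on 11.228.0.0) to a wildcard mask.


Subnet mask: 255.255.0.0
Wildcard = 255.255.255.255 - subnet mask
255 - 255 = 0
255 - 255 = 0
255 - 0 = 255
255 - 0 = 255
Wildcard: 0.0.255.255


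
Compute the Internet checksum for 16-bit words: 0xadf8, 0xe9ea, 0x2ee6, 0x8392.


Sum all words (with carry folding):
+ 0xadf8 = 0xadf8
+ 0xe9ea = 0x97e3
+ 0x2ee6 = 0xc6c9
+ 0x8392 = 0x4a5c
One's complement: ~0x4a5c
Checksum = 0xb5a3


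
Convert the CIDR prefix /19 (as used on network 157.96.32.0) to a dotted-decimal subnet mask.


/19 means 19 network bits, 13 host bits
Binary: 11111111111111111110000000000000
Mask: 255.255.224.0


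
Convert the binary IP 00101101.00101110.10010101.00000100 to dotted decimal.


00101101 = 45
00101110 = 46
10010101 = 149
00000100 = 4
IP: 45.46.149.4


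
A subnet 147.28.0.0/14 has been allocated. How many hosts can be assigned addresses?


Host bits = 32 - 14 = 18
Total addresses = 2^18 = 262144
Usable = total - 2 (network and broadcast)
Usable hosts: 262142


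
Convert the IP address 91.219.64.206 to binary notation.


91 = 01011011
219 = 11011011
64 = 01000000
206 = 11001110
Binary: 01011011.11011011.01000000.11001110


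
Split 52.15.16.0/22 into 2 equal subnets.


New prefix = 22 + 1 = 23
Each subnet has 512 addresses
  52.15.16.0/23
  52.15.18.0/23
Subnets: 52.15.16.0/23, 52.15.18.0/23


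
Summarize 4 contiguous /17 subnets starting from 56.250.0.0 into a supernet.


Original prefix: /17
Number of subnets: 4 = 2^2
New prefix = 17 - 2 = 15
Supernet: 56.250.0.0/15


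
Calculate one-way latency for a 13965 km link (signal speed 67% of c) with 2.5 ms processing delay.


Speed = 0.67 * 3e5 km/s = 201000 km/s
Propagation delay = 13965 / 201000 = 0.0695 s = 69.4776 ms
Processing delay = 2.5 ms
Total one-way latency = 71.9776 ms


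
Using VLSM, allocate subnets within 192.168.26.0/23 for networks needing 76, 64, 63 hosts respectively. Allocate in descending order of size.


76 hosts -> /25 (126 usable): 192.168.26.0/25
64 hosts -> /25 (126 usable): 192.168.26.128/25
63 hosts -> /25 (126 usable): 192.168.27.0/25
Allocation: 192.168.26.0/25 (76 hosts, 126 usable); 192.168.26.128/25 (64 hosts, 126 usable); 192.168.27.0/25 (63 hosts, 126 usable)


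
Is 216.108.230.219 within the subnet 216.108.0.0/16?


Subnet network: 216.108.0.0
Test IP AND mask: 216.108.0.0
Yes, 216.108.230.219 is in 216.108.0.0/16


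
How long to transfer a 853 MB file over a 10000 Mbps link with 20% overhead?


Effective throughput = 10000 * (1 - 20/100) = 8000 Mbps
File size in Mb = 853 * 8 = 6824 Mb
Time = 6824 / 8000
Time = 0.853 seconds


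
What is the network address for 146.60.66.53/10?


IP:   10010010.00111100.01000010.00110101
Mask: 11111111.11000000.00000000.00000000
AND operation:
Net:  10010010.00000000.00000000.00000000
Network: 146.0.0.0/10


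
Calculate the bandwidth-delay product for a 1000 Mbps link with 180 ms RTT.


BDP = bandwidth * RTT
= 1000 Mbps * 180 ms
= 1000 * 1e6 * 180 / 1000 bits
= 180000000 bits
= 22500000 bytes
= 21972.6562 KB
BDP = 180000000 bits (22500000 bytes)


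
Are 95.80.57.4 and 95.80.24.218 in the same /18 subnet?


Mask: 255.255.192.0
95.80.57.4 AND mask = 95.80.0.0
95.80.24.218 AND mask = 95.80.0.0
Yes, same subnet (95.80.0.0)


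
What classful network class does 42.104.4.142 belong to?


First octet: 42
Binary: 00101010
0xxxxxxx -> Class A (1-126)
Class A, default mask 255.0.0.0 (/8)


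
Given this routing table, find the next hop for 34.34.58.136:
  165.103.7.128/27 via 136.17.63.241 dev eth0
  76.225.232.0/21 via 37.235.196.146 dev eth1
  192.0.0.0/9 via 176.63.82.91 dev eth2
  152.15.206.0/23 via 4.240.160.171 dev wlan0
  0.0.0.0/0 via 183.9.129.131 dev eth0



Longest prefix match for 34.34.58.136:
  /27 165.103.7.128: no
  /21 76.225.232.0: no
  /9 192.0.0.0: no
  /23 152.15.206.0: no
  /0 0.0.0.0: MATCH
Selected: next-hop 183.9.129.131 via eth0 (matched /0)


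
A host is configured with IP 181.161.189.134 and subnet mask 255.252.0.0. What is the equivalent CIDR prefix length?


Binary: 11111111.11111100.00000000.00000000
Count leading 1s
Prefix: /14


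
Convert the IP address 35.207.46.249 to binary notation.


35 = 00100011
207 = 11001111
46 = 00101110
249 = 11111001
Binary: 00100011.11001111.00101110.11111001


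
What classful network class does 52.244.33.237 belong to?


First octet: 52
Binary: 00110100
0xxxxxxx -> Class A (1-126)
Class A, default mask 255.0.0.0 (/8)


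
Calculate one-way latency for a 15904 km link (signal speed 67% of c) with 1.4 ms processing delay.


Speed = 0.67 * 3e5 km/s = 201000 km/s
Propagation delay = 15904 / 201000 = 0.0791 s = 79.1244 ms
Processing delay = 1.4 ms
Total one-way latency = 80.5244 ms


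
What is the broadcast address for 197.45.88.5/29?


Network: 197.45.88.0/29
Host bits = 3
Set all host bits to 1:
Broadcast: 197.45.88.7


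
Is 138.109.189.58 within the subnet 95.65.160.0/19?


Subnet network: 95.65.160.0
Test IP AND mask: 138.109.160.0
No, 138.109.189.58 is not in 95.65.160.0/19


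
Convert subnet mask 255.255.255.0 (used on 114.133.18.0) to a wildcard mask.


Subnet mask: 255.255.255.0
Wildcard = 255.255.255.255 - subnet mask
255 - 255 = 0
255 - 255 = 0
255 - 255 = 0
255 - 0 = 255
Wildcard: 0.0.0.255
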